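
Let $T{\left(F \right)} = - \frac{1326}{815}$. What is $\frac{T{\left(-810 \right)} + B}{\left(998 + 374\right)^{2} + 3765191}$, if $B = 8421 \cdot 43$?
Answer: $\frac{98370873}{1534257875} \approx 0.064116$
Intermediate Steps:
$B = 362103$
$T{\left(F \right)} = - \frac{1326}{815}$ ($T{\left(F \right)} = \left(-1326\right) \frac{1}{815} = - \frac{1326}{815}$)
$\frac{T{\left(-810 \right)} + B}{\left(998 + 374\right)^{2} + 3765191} = \frac{- \frac{1326}{815} + 362103}{\left(998 + 374\right)^{2} + 3765191} = \frac{295112619}{815 \left(1372^{2} + 3765191\right)} = \frac{295112619}{815 \left(1882384 + 3765191\right)} = \frac{295112619}{815 \cdot 5647575} = \frac{295112619}{815} \cdot \frac{1}{5647575} = \frac{98370873}{1534257875}$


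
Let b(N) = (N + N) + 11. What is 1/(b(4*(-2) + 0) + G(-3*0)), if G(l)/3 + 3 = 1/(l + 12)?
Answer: -4/55 ≈ -0.072727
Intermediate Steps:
b(N) = 11 + 2*N (b(N) = 2*N + 11 = 11 + 2*N)
G(l) = -9 + 3/(12 + l) (G(l) = -9 + 3/(l + 12) = -9 + 3/(12 + l))
1/(b(4*(-2) + 0) + G(-3*0)) = 1/((11 + 2*(4*(-2) + 0)) + 3*(-35 - (-9)*0)/(12 - 3*0)) = 1/((11 + 2*(-8 + 0)) + 3*(-35 - 3*0)/(12 + 0)) = 1/((11 + 2*(-8)) + 3*(-35 + 0)/12) = 1/((11 - 16) + 3*(1/12)*(-35)) = 1/(-5 - 35/4) = 1/(-55/4) = -4/55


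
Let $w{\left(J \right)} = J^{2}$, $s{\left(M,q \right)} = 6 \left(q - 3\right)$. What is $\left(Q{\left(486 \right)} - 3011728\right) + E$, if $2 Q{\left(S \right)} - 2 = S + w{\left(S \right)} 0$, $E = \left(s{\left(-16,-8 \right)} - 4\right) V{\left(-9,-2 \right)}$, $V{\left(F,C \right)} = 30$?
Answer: $-3013584$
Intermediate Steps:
$s{\left(M,q \right)} = -18 + 6 q$ ($s{\left(M,q \right)} = 6 \left(-3 + q\right) = -18 + 6 q$)
$E = -2100$ ($E = \left(\left(-18 + 6 \left(-8\right)\right) - 4\right) 30 = \left(\left(-18 - 48\right) - 4\right) 30 = \left(-66 - 4\right) 30 = \left(-70\right) 30 = -2100$)
$Q{\left(S \right)} = 1 + \frac{S}{2}$ ($Q{\left(S \right)} = 1 + \frac{S + S^{2} \cdot 0}{2} = 1 + \frac{S + 0}{2} = 1 + \frac{S}{2}$)
$\left(Q{\left(486 \right)} - 3011728\right) + E = \left(\left(1 + \frac{1}{2} \cdot 486\right) - 3011728\right) - 2100 = \left(\left(1 + 243\right) - 3011728\right) - 2100 = \left(244 - 3011728\right) - 2100 = -3011484 - 2100 = -3013584$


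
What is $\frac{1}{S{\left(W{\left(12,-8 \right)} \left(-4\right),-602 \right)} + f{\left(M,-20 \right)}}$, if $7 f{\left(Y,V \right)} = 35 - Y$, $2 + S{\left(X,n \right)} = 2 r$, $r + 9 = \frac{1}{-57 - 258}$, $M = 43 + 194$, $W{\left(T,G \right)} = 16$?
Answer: $- \frac{315}{15392} \approx -0.020465$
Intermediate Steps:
$M = 237$
$r = - \frac{2836}{315}$ ($r = -9 + \frac{1}{-57 - 258} = -9 + \frac{1}{-315} = -9 - \frac{1}{315} = - \frac{2836}{315} \approx -9.0032$)
$S{\left(X,n \right)} = - \frac{6302}{315}$ ($S{\left(X,n \right)} = -2 + 2 \left(- \frac{2836}{315}\right) = -2 - \frac{5672}{315} = - \frac{6302}{315}$)
$f{\left(Y,V \right)} = 5 - \frac{Y}{7}$ ($f{\left(Y,V \right)} = \frac{35 - Y}{7} = 5 - \frac{Y}{7}$)
$\frac{1}{S{\left(W{\left(12,-8 \right)} \left(-4\right),-602 \right)} + f{\left(M,-20 \right)}} = \frac{1}{- \frac{6302}{315} + \left(5 - \frac{237}{7}\right)} = \frac{1}{- \frac{6302}{315} - \frac{202}{7}} = \frac{1}{- \frac{15392}{315}} = - \frac{315}{15392}$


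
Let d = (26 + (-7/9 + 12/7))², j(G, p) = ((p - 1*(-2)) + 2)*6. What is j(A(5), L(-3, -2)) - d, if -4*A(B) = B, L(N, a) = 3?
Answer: -2713111/3969 ≈ -683.58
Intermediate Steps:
A(B) = -B/4
j(G, p) = 24 + 6*p (j(G, p) = ((p + 2) + 2)*6 = ((2 + p) + 2)*6 = (4 + p)*6 = 24 + 6*p)
d = 2879809/3969 (d = (26 + (-7*⅑ + 12*(⅐)))² = (26 + (-7/9 + 12/7))² = (26 + 59/63)² = (1697/63)² = 2879809/3969 ≈ 725.58)
j(A(5), L(-3, -2)) - d = (24 + 6*3) - 1*2879809/3969 = (24 + 18) - 2879809/3969 = 42 - 2879809/3969 = -2713111/3969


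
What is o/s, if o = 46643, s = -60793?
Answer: -46643/60793 ≈ -0.76724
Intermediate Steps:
o/s = 46643/(-60793) = 46643*(-1/60793) = -46643/60793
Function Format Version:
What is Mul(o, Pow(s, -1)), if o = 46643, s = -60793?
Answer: Rational(-46643, 60793) ≈ -0.76724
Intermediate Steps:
Mul(o, Pow(s, -1)) = Mul(46643, Pow(-60793, -1)) = Mul(46643, Rational(-1, 60793)) = Rational(-46643, 60793)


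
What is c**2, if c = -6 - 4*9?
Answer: 1764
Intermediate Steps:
c = -42 (c = -6 - 36 = -42)
c**2 = (-42)**2 = 1764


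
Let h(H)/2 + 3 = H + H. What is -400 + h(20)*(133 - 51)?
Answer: 5668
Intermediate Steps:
h(H) = -6 + 4*H (h(H) = -6 + 2*(H + H) = -6 + 2*(2*H) = -6 + 4*H)
-400 + h(20)*(133 - 51) = -400 + (-6 + 4*20)*(133 - 51) = -400 + (-6 + 80)*82 = -400 + 74*82 = -400 + 6068 = 5668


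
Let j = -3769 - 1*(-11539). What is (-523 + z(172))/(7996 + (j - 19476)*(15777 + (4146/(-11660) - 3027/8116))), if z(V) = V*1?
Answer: 4152003570/2184462973692653 ≈ 1.9007e-6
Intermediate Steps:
j = 7770 (j = -3769 + 11539 = 7770)
z(V) = V
(-523 + z(172))/(7996 + (j - 19476)*(15777 + (4146/(-11660) - 3027/8116))) = (-523 + 172)/(7996 + (7770 - 19476)*(15777 + (4146/(-11660) - 3027/8116))) = -351/(7996 - 11706*(15777 + (4146*(-1/11660) - 3027*1/8116))) = -351/(7996 - 11706*(15777 + (-2073/5830 - 3027/8116))) = -351/(7996 - 11706*(15777 - 17235939/23658140)) = -351/(7996 - 11706*373237238841/23658140) = -351/(7996 - 2184557558936373/11829070) = -351/(-2184462973692653/11829070) = -351*(-11829070/2184462973692653) = 4152003570/2184462973692653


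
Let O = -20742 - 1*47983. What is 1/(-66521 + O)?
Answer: -1/135246 ≈ -7.3939e-6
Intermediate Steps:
O = -68725 (O = -20742 - 47983 = -68725)
1/(-66521 + O) = 1/(-66521 - 68725) = 1/(-135246) = -1/135246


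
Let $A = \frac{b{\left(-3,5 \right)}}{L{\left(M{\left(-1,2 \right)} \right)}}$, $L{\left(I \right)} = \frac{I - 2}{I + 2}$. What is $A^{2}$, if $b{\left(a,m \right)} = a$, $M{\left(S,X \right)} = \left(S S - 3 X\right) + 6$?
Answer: $81$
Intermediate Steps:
$M{\left(S,X \right)} = 6 + S^{2} - 3 X$ ($M{\left(S,X \right)} = \left(S^{2} - 3 X\right) + 6 = 6 + S^{2} - 3 X$)
$L{\left(I \right)} = \frac{-2 + I}{2 + I}$
$A = 9$ ($A = - \frac{3}{\frac{1}{2 + \left(6 + \left(-1\right)^{2} - 6\right)} \left(-2 + \left(6 + \left(-1\right)^{2} - 6\right)\right)} = - \frac{3}{\frac{1}{2 + \left(6 + 1 - 6\right)} \left(-2 + \left(6 + 1 - 6\right)\right)} = - \frac{3}{\frac{1}{2 + 1} \left(-2 + 1\right)} = - \frac{3}{\frac{1}{3} \left(-1\right)} = - \frac{3}{- \frac{1}{3}} = \left(-3\right) \left(-3\right) = 9$)
$A^{2} = 9^{2} = 81$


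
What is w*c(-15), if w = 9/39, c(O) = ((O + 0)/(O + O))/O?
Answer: -1/130 ≈ -0.0076923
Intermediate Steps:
c(O) = 1/(2*O) (c(O) = (O/((2*O)))/O = (O*(1/(2*O)))/O = 1/(2*O))
w = 3/13 (w = 9*(1/39) = 3/13 ≈ 0.23077)
w*c(-15) = 3*((1/2)/(-15))/13 = 3*((1/2)*(-1/15))/13 = (3/13)*(-1/30) = -1/130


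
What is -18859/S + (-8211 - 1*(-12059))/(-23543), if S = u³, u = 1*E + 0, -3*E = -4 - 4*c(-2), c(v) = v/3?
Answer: -24898029065/115904 ≈ -2.1482e+5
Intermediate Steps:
c(v) = v/3 (c(v) = v*(⅓) = v/3)
E = 4/9 (E = -(-4 - 4*(-2)/3)/3 = -(-4 - 4*(-⅔))/3 = -(-4 + 8/3)/3 = -⅓*(-4/3) = 4/9 ≈ 0.44444)
u = 4/9 (u = 1*(4/9) + 0 = 4/9 + 0 = 4/9 ≈ 0.44444)
S = 64/729 (S = (4/9)³ = 64/729 ≈ 0.087791)
-18859/S + (-8211 - 1*(-12059))/(-23543) = -18859/64/729 + (-8211 - 1*(-12059))/(-23543) = -18859*729/64 + (-8211 + 12059)*(-1/23543) = -13748211/64 + 3848*(-1/23543) = -13748211/64 - 296/1811 = -24898029065/115904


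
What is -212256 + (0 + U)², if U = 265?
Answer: -142031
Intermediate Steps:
-212256 + (0 + U)² = -212256 + (0 + 265)² = -212256 + 265² = -212256 + 70225 = -142031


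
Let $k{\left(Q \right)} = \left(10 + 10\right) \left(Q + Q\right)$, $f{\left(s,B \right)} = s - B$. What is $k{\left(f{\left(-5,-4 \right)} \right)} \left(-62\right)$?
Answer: $2480$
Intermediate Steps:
$k{\left(Q \right)} = 40 Q$ ($k{\left(Q \right)} = 20 \cdot 2 Q = 40 Q$)
$k{\left(f{\left(-5,-4 \right)} \right)} \left(-62\right) = 40 \left(-5 - -4\right) \left(-62\right) = 40 \left(-5 + 4\right) \left(-62\right) = 40 \left(-1\right) \left(-62\right) = \left(-40\right) \left(-62\right) = 2480$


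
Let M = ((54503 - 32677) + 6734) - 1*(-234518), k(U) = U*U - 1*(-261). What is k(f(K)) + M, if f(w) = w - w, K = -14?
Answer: 263339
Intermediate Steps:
f(w) = 0
k(U) = 261 + U² (k(U) = U² + 261 = 261 + U²)
M = 263078 (M = (21826 + 6734) + 234518 = 28560 + 234518 = 263078)
k(f(K)) + M = (261 + 0²) + 263078 = (261 + 0) + 263078 = 261 + 263078 = 263339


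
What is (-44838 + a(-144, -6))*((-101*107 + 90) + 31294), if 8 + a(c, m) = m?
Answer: -922919604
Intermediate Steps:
a(c, m) = -8 + m
(-44838 + a(-144, -6))*((-101*107 + 90) + 31294) = (-44838 + (-8 - 6))*((-101*107 + 90) + 31294) = (-44838 - 14)*((-10807 + 90) + 31294) = -44852*(-10717 + 31294) = -44852*20577 = -922919604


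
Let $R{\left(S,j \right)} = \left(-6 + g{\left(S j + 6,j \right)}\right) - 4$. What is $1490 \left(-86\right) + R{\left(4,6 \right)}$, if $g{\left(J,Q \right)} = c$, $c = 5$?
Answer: $-128145$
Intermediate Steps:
$g{\left(J,Q \right)} = 5$
$R{\left(S,j \right)} = -5$ ($R{\left(S,j \right)} = \left(-6 + 5\right) - 4 = -1 - 4 = -5$)
$1490 \left(-86\right) + R{\left(4,6 \right)} = 1490 \left(-86\right) - 5 = -128140 - 5 = -128145$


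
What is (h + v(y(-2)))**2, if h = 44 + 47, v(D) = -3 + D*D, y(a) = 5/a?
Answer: 142129/16 ≈ 8883.1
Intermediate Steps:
v(D) = -3 + D**2
h = 91
(h + v(y(-2)))**2 = (91 + (-3 + (5/(-2))**2))**2 = (91 + (-3 + (5*(-1/2))**2))**2 = (91 + (-3 + (-5/2)**2))**2 = (91 + (-3 + 25/4))**2 = (91 + 13/4)**2 = (377/4)**2 = 142129/16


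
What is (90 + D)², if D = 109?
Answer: 39601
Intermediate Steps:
(90 + D)² = (90 + 109)² = 199² = 39601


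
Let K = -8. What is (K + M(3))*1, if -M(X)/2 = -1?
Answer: -6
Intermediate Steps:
M(X) = 2 (M(X) = -2*(-1) = 2)
(K + M(3))*1 = (-8 + 2)*1 = -6*1 = -6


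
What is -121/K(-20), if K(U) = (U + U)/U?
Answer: -121/2 ≈ -60.500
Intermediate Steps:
K(U) = 2 (K(U) = (2*U)/U = 2)
-121/K(-20) = -121/2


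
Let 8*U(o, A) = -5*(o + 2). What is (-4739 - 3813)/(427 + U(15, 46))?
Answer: -68416/3331 ≈ -20.539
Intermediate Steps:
U(o, A) = -5/4 - 5*o/8 (U(o, A) = (-5*(o + 2))/8 = (-5*(2 + o))/8 = (-10 - 5*o)/8 = -5/4 - 5*o/8)
(-4739 - 3813)/(427 + U(15, 46)) = (-4739 - 3813)/(427 + (-5/4 - 5/8*15)) = -8552/(427 + (-5/4 - 75/8)) = -8552/(427 - 85/8) = -8552/3331/8 = -8552*8/3331 = -68416/3331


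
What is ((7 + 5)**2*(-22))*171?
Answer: -541728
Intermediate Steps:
((7 + 5)**2*(-22))*171 = (12**2*(-22))*171 = (144*(-22))*171 = -3168*171 = -541728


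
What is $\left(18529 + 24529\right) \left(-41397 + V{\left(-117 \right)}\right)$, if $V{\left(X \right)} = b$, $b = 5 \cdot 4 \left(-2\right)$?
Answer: $-1784194346$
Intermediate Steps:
$b = -40$ ($b = 20 \left(-2\right) = -40$)
$V{\left(X \right)} = -40$
$\left(18529 + 24529\right) \left(-41397 + V{\left(-117 \right)}\right) = \left(18529 + 24529\right) \left(-41397 - 40\right) = 43058 \left(-41437\right) = -1784194346$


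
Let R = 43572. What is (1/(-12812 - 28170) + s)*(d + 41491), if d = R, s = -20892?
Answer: -72830595669535/40982 ≈ -1.7771e+9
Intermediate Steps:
d = 43572
(1/(-12812 - 28170) + s)*(d + 41491) = (1/(-12812 - 28170) - 20892)*(43572 + 41491) = (1/(-40982) - 20892)*85063 = (-1/40982 - 20892)*85063 = -856195945/40982*85063 = -72830595669535/40982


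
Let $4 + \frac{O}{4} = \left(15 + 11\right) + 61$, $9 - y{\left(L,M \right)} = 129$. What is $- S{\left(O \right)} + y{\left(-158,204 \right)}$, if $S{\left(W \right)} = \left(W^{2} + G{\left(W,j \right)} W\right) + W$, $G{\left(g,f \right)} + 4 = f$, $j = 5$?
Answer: $-111008$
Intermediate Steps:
$G{\left(g,f \right)} = -4 + f$
$y{\left(L,M \right)} = -120$ ($y{\left(L,M \right)} = 9 - 129 = -120$)
$O = 332$ ($O = -16 + 4 \left(\left(15 + 11\right) + 61\right) = -16 + 4 \left(26 + 61\right) = -16 + 4 \cdot 87 = -16 + 348 = 332$)
$S{\left(W \right)} = W^{2} + 2 W$ ($S{\left(W \right)} = \left(W^{2} + \left(-4 + 5\right) W\right) + W = \left(W^{2} + 1 W\right) + W = \left(W^{2} + W\right) + W = \left(W + W^{2}\right) + W = W^{2} + 2 W$)
$- S{\left(O \right)} + y{\left(-158,204 \right)} = - 332 \left(2 + 332\right) - 120 = - 332 \cdot 334 - 120 = \left(-1\right) 110888 - 120 = -110888 - 120 = -111008$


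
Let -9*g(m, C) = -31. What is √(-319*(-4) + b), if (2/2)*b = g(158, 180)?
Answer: 7*√235/3 ≈ 35.769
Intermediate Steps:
g(m, C) = 31/9 (g(m, C) = -⅑*(-31) = 31/9)
b = 31/9 ≈ 3.4444
√(-319*(-4) + b) = √(-319*(-4) + 31/9) = √(1276 + 31/9) = √(11515/9) = 7*√235/3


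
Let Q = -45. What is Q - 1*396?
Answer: -441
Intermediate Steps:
Q - 1*396 = -45 - 1*396 = -45 - 396 = -441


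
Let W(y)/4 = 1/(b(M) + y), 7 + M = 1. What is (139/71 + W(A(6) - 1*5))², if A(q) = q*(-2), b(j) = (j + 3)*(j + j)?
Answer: 8555625/1819801 ≈ 4.7014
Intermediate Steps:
M = -6 (M = -7 + 1 = -6)
b(j) = 2*j*(3 + j) (b(j) = (3 + j)*(2*j) = 2*j*(3 + j))
A(q) = -2*q
W(y) = 4/(36 + y) (W(y) = 4/(2*(-6)*(3 - 6) + y) = 4/(2*(-6)*(-3) + y) = 4/(36 + y))
(139/71 + W(A(6) - 1*5))² = (139/71 + 4/(36 + (-2*6 - 1*5)))² = (139*(1/71) + 4/(36 + (-12 - 5)))² = (139/71 + 4/(36 - 17))² = (139/71 + 4/19)² = (2925/1349)² = 8555625/1819801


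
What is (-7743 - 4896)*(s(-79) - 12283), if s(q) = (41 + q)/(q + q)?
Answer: 12264101982/79 ≈ 1.5524e+8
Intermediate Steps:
s(q) = (41 + q)/(2*q) (s(q) = (41 + q)/((2*q)) = (41 + q)*(1/(2*q)) = (41 + q)/(2*q))
(-7743 - 4896)*(s(-79) - 12283) = (-7743 - 4896)*((½)*(41 - 79)/(-79) - 12283) = -12639*((½)*(-1/79)*(-38) - 12283) = -12639*(19/79 - 12283) = -12639*(-970338/79) = 12264101982/79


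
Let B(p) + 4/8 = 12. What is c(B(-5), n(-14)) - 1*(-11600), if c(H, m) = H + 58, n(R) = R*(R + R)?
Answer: 23339/2 ≈ 11670.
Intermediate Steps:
B(p) = 23/2 (B(p) = -½ + 12 = 23/2)
n(R) = 2*R² (n(R) = R*(2*R) = 2*R²)
c(H, m) = 58 + H
c(B(-5), n(-14)) - 1*(-11600) = (58 + 23/2) - 1*(-11600) = 139/2 + 11600 = 23339/2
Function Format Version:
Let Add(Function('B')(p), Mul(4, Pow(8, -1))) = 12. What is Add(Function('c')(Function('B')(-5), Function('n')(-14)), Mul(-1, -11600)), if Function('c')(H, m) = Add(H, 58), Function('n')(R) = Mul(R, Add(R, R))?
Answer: Rational(23339, 2) ≈ 11670.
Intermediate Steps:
Function('B')(p) = Rational(23, 2) (Function('B')(p) = Add(Rational(-1, 2), 12) = Rational(23, 2))
Function('n')(R) = Mul(2, Pow(R, 2)) (Function('n')(R) = Mul(R, Mul(2, R)) = Mul(2, Pow(R, 2)))
Function('c')(H, m) = Add(58, H)
Add(Function('c')(Function('B')(-5), Function('n')(-14)), Mul(-1, -11600)) = Add(Add(58, Rational(23, 2)), Mul(-1, -11600)) = Add(Rational(139, 2), 11600) = Rational(23339, 2)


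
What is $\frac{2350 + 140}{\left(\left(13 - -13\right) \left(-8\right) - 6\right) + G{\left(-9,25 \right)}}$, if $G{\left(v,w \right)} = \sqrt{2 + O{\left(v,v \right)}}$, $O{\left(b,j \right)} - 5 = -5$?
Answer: $- \frac{266430}{22897} - \frac{1245 \sqrt{2}}{22897} \approx -11.713$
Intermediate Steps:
$O{\left(b,j \right)} = 0$ ($O{\left(b,j \right)} = 5 - 5 = 0$)
$G{\left(v,w \right)} = \sqrt{2}$ ($G{\left(v,w \right)} = \sqrt{2 + 0} = \sqrt{2}$)
$\frac{2350 + 140}{\left(\left(13 - -13\right) \left(-8\right) - 6\right) + G{\left(-9,25 \right)}} = \frac{2350 + 140}{\left(\left(13 - -13\right) \left(-8\right) - 6\right) + \sqrt{2}} = \frac{2490}{\left(\left(13 + 13\right) \left(-8\right) - 6\right) + \sqrt{2}} = \frac{2490}{\left(26 \left(-8\right) - 6\right) + \sqrt{2}} = \frac{2490}{\left(-208 - 6\right) + \sqrt{2}} = \frac{2490}{-214 + \sqrt{2}}$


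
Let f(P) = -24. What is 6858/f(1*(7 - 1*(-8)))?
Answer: -1143/4 ≈ -285.75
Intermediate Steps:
6858/f(1*(7 - 1*(-8))) = 6858/(-24) = 6858*(-1/24) = -1143/4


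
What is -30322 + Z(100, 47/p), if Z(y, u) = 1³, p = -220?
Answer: -30321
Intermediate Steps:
Z(y, u) = 1
-30322 + Z(100, 47/p) = -30322 + 1 = -30321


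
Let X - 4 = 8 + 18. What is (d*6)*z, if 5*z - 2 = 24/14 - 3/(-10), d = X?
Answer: 5058/35 ≈ 144.51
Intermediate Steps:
X = 30 (X = 4 + (8 + 18) = 4 + 26 = 30)
d = 30
z = 281/350 (z = ⅖ + (24/14 - 3/(-10))/5 = ⅖ + (24*(1/14) - 3*(-⅒))/5 = ⅖ + (12/7 + 3/10)/5 = ⅖ + (⅕)*(141/70) = ⅖ + 141/350 = 281/350 ≈ 0.80286)
(d*6)*z = (30*6)*(281/350) = 180*(281/350) = 5058/35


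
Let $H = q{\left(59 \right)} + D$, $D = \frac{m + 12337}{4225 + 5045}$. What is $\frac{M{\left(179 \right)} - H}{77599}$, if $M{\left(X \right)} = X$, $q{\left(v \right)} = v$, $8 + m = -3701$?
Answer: $\frac{183962}{119890455} \approx 0.0015344$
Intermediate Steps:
$m = -3709$ ($m = -8 - 3701 = -3709$)
$D = \frac{1438}{1545}$ ($D = \frac{-3709 + 12337}{4225 + 5045} = \frac{8628}{9270} = 8628 \cdot \frac{1}{9270} = \frac{1438}{1545} \approx 0.93074$)
$H = \frac{92593}{1545}$ ($H = 59 + \frac{1438}{1545} = \frac{92593}{1545} \approx 59.931$)
$\frac{M{\left(179 \right)} - H}{77599} = \frac{179 - \frac{92593}{1545}}{77599} = \left(179 - \frac{92593}{1545}\right) \frac{1}{77599} = \frac{183962}{1545} \cdot \frac{1}{77599} = \frac{183962}{119890455}$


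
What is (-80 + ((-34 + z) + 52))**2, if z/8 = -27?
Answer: 77284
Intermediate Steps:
z = -216 (z = 8*(-27) = -216)
(-80 + ((-34 + z) + 52))**2 = (-80 + ((-34 - 216) + 52))**2 = (-80 + (-250 + 52))**2 = (-80 - 198)**2 = (-278)**2 = 77284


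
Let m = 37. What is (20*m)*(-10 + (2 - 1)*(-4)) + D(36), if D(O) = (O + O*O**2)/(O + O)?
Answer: -19423/2 ≈ -9711.5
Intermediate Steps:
D(O) = (O + O**3)/(2*O) (D(O) = (O + O**3)/((2*O)) = (O + O**3)*(1/(2*O)) = (O + O**3)/(2*O))
(20*m)*(-10 + (2 - 1)*(-4)) + D(36) = (20*37)*(-10 + (2 - 1)*(-4)) + (1/2 + (1/2)*36**2) = 740*(-10 + 1*(-4)) + (1/2 + (1/2)*1296) = 740*(-10 - 4) + (1/2 + 648) = 740*(-14) + 1297/2 = -10360 + 1297/2 = -19423/2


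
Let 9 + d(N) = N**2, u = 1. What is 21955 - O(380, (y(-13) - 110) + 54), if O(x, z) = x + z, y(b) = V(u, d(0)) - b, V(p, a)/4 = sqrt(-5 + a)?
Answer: 21618 - 4*I*sqrt(14) ≈ 21618.0 - 14.967*I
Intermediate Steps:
d(N) = -9 + N**2
V(p, a) = 4*sqrt(-5 + a)
y(b) = -b + 4*I*sqrt(14) (y(b) = 4*sqrt(-5 + (-9 + 0**2)) - b = 4*sqrt(-5 + (-9 + 0)) - b = 4*sqrt(-5 - 9) - b = 4*sqrt(-14) - b = 4*(I*sqrt(14)) - b = 4*I*sqrt(14) - b = -b + 4*I*sqrt(14))
21955 - O(380, (y(-13) - 110) + 54) = 21955 - (380 + (((-1*(-13) + 4*I*sqrt(14)) - 110) + 54)) = 21955 - (380 + (((13 + 4*I*sqrt(14)) - 110) + 54)) = 21955 - (380 + ((-97 + 4*I*sqrt(14)) + 54)) = 21955 - (380 + (-43 + 4*I*sqrt(14))) = 21955 - (337 + 4*I*sqrt(14)) = 21955 + (-337 - 4*I*sqrt(14)) = 21618 - 4*I*sqrt(14)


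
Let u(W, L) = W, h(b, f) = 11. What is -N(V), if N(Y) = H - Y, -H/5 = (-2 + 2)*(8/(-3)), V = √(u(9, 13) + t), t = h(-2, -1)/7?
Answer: √518/7 ≈ 3.2514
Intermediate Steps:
t = 11/7 ≈ 1.5714
V = √518/7 (V = √(9 + 11/7) = √(74/7) = √518/7 ≈ 3.2514)
H = 0 (H = -5*(-2 + 2)*8/(-3) = -0*8*(-⅓) = -0*(-8)/3 = -5*0 = 0)
N(Y) = -Y (N(Y) = 0 - Y = -Y)
-N(V) = -(-1)*√518/7 = √518/7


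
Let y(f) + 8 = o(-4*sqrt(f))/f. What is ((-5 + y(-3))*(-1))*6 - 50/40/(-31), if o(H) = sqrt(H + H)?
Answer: 9677/124 + 4*3**(1/4)*(1 - I) ≈ 83.305 - 5.2643*I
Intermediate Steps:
o(H) = sqrt(2)*sqrt(H) (o(H) = sqrt(2*H) = sqrt(2)*sqrt(H))
y(f) = -8 + 2*sqrt(2)*sqrt(-sqrt(f))/f (y(f) = -8 + (sqrt(2)*sqrt(-4*sqrt(f)))/f = -8 + (sqrt(2)*(2*sqrt(-sqrt(f))))/f = -8 + (2*sqrt(2)*sqrt(-sqrt(f)))/f = -8 + 2*sqrt(2)*sqrt(-sqrt(f))/f)
((-5 + y(-3))*(-1))*6 - 50/40/(-31) = ((-5 + (-8 + 2*sqrt(2)*sqrt(-sqrt(-3))/(-3)))*(-1))*6 - 50/40/(-31) = ((-5 + (-8 + 2*sqrt(2)*(-1/3)*sqrt(-I*sqrt(3))))*(-1))*6 - 50*1/40*(-1/31) = ((-5 + (-8 + 2*sqrt(2)*(-1/3)*sqrt(-I*sqrt(3))))*(-1))*6 - 5/4*(-1/31) = ((-5 + (-8 + 2*sqrt(2)*(-1/3)*(3**(1/4)*sqrt(-I))))*(-1))*6 + 5/124 = ((-5 + (-8 - 2*sqrt(2)*3**(1/4)*sqrt(-I)/3))*(-1))*6 + 5/124 = ((-13 - 2*sqrt(2)*3**(1/4)*sqrt(-I)/3)*(-1))*6 + 5/124 = (13 + 2*sqrt(2)*3**(1/4)*sqrt(-I)/3)*6 + 5/124 = (78 + 4*sqrt(2)*3**(1/4)*sqrt(-I)) + 5/124 = 9677/124 + 4*sqrt(2)*3**(1/4)*sqrt(-I)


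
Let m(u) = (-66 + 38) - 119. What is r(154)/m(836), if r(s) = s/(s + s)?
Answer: -1/294 ≈ -0.0034014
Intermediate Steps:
m(u) = -147 (m(u) = -28 - 119 = -147)
r(s) = 1/2 (r(s) = s/((2*s)) = (1/(2*s))*s = 1/2)
r(154)/m(836) = (1/2)/(-147) = (1/2)*(-1/147) = -1/294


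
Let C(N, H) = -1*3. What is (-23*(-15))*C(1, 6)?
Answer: -1035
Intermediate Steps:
C(N, H) = -3
(-23*(-15))*C(1, 6) = -23*(-15)*(-3) = 345*(-3) = -1035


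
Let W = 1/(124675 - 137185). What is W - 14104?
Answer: -176441041/12510 ≈ -14104.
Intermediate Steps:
W = -1/12510 (W = 1/(-12510) = -1/12510 ≈ -7.9936e-5)
W - 14104 = -1/12510 - 14104 = -176441041/12510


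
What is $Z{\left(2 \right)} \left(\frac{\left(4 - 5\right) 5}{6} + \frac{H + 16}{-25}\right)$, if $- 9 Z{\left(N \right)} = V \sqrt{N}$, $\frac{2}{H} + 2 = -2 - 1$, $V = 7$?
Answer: $\frac{7651 \sqrt{2}}{6750} \approx 1.603$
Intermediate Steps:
$H = - \frac{2}{5}$ ($H = \frac{2}{-2 - 3} = \frac{2}{-5} = 2 \left(- \frac{1}{5}\right) = - \frac{2}{5} \approx -0.4$)
$Z{\left(N \right)} = - \frac{7 \sqrt{N}}{9}$
$Z{\left(2 \right)} \left(\frac{\left(4 - 5\right) 5}{6} + \frac{H + 16}{-25}\right) = - \frac{7 \sqrt{2}}{9} \left(\frac{\left(4 - 5\right) 5}{6} + \frac{- \frac{2}{5} + 16}{-25}\right) = - \frac{7 \sqrt{2}}{9} \left(\left(-1\right) 5 \cdot \frac{1}{6} + \frac{78}{5} \left(- \frac{1}{25}\right)\right) = - \frac{7 \sqrt{2}}{9} \left(\left(-5\right) \frac{1}{6} - \frac{78}{125}\right) = - \frac{7 \sqrt{2}}{9} \left(- \frac{5}{6} - \frac{78}{125}\right) = - \frac{7 \sqrt{2}}{9} \left(- \frac{1093}{750}\right) = \frac{7651 \sqrt{2}}{6750}$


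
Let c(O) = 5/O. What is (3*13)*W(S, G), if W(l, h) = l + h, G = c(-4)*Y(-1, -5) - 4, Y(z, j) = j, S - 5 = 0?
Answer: 1131/4 ≈ 282.75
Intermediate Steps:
S = 5 (S = 5 + 0 = 5)
G = 9/4 (G = (5/(-4))*(-5) - 4 = (5*(-¼))*(-5) - 4 = -5/4*(-5) - 4 = 25/4 - 4 = 9/4 ≈ 2.2500)
W(l, h) = h + l
(3*13)*W(S, G) = (3*13)*(9/4 + 5) = 39*(29/4) = 1131/4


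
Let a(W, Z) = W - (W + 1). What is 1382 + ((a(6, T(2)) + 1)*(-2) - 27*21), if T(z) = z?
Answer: 815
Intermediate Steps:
a(W, Z) = -1 (a(W, Z) = W - (1 + W) = W + (-1 - W) = -1)
1382 + ((a(6, T(2)) + 1)*(-2) - 27*21) = 1382 + ((-1 + 1)*(-2) - 27*21) = 1382 + (0*(-2) - 567) = 1382 + (0 - 567) = 1382 - 567 = 815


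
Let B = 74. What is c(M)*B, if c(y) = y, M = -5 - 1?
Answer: -444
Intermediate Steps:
M = -6
c(M)*B = -6*74 = -444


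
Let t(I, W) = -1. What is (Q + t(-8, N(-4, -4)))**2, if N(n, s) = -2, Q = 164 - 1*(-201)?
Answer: 132496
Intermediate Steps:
Q = 365 (Q = 164 + 201 = 365)
(Q + t(-8, N(-4, -4)))**2 = (365 - 1)**2 = 364**2 = 132496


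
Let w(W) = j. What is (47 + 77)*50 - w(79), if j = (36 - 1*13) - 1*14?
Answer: 6191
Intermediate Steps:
j = 9 (j = (36 - 13) - 14 = 23 - 14 = 9)
w(W) = 9
(47 + 77)*50 - w(79) = (47 + 77)*50 - 1*9 = 124*50 - 9 = 6200 - 9 = 6191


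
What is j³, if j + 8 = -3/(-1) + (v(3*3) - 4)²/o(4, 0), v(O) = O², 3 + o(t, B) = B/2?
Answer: -210008272384/27 ≈ -7.7781e+9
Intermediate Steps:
o(t, B) = -3 + B/2
j = -5944/3 (j = -8 + (-3/(-1) + ((3*3)² - 4)²/(-3 + (½)*0)) = -8 + (-3*(-1) + (9² - 4)²/(-3 + 0)) = -8 + (3 + (81 - 4)²/(-3)) = -8 + (3 + 77²*(-⅓)) = -8 + (3 + 5929*(-⅓)) = -8 + (3 - 5929/3) = -8 - 5920/3 = -5944/3 ≈ -1981.3)
j³ = (-5944/3)³ = -210008272384/27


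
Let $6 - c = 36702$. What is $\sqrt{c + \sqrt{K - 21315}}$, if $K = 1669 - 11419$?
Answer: $\sqrt{-36696 + i \sqrt{31065}} \approx 0.46 + 191.56 i$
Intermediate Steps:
$c = -36696$ ($c = 6 - 36702 = -36696$)
$K = -9750$ ($K = 1669 - 11419 = -9750$)
$\sqrt{c + \sqrt{K - 21315}} = \sqrt{-36696 + \sqrt{-9750 - 21315}} = \sqrt{-36696 + \sqrt{-31065}} = \sqrt{-36696 + i \sqrt{31065}}$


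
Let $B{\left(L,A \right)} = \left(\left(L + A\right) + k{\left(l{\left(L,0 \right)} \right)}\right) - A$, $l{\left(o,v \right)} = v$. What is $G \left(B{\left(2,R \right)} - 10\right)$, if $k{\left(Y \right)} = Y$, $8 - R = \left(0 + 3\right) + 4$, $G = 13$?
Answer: $-104$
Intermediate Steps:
$R = 1$ ($R = 8 - \left(\left(0 + 3\right) + 4\right) = 8 - \left(3 + 4\right) = 8 - 7 = 1$)
$B{\left(L,A \right)} = L$ ($B{\left(L,A \right)} = \left(\left(L + A\right) + 0\right) - A = \left(\left(A + L\right) + 0\right) - A = \left(A + L\right) - A = L$)
$G \left(B{\left(2,R \right)} - 10\right) = 13 \left(2 - 10\right) = 13 \left(-8\right) = -104$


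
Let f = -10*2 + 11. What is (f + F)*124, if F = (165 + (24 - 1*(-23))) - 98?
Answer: 13020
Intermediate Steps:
F = 114 (F = (165 + (24 + 23)) - 98 = (165 + 47) - 98 = 212 - 98 = 114)
f = -9 (f = -20 + 11 = -9)
(f + F)*124 = (-9 + 114)*124 = 105*124 = 13020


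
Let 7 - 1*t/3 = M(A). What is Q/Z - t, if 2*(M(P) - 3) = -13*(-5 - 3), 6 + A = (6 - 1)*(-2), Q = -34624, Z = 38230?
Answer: 2735248/19115 ≈ 143.09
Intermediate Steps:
A = -16 (A = -6 + (6 - 1)*(-2) = -6 + 5*(-2) = -6 - 10 = -16)
M(P) = 55 (M(P) = 3 + (-13*(-5 - 3))/2 = 3 + (-13*(-8))/2 = 3 + (½)*104 = 3 + 52 = 55)
t = -144 (t = 21 - 3*55 = 21 - 165 = -144)
Q/Z - t = -34624/38230 - 1*(-144) = -34624*1/38230 + 144 = -17312/19115 + 144 = 2735248/19115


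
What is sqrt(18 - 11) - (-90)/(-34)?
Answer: -45/17 + sqrt(7) ≈ -0.0013075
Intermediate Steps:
sqrt(18 - 11) - (-90)/(-34) = sqrt(7) - (-90)*(-1)/34 = sqrt(7) - 3*15/17 = sqrt(7) - 45/17 = -45/17 + sqrt(7)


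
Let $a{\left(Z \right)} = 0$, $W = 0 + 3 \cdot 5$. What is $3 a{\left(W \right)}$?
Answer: $0$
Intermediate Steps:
$W = 15$ ($W = 0 + 15 = 15$)
$3 a{\left(W \right)} = 3 \cdot 0 = 0$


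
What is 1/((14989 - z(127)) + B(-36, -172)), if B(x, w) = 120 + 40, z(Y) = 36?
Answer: 1/15113 ≈ 6.6168e-5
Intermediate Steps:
B(x, w) = 160
1/((14989 - z(127)) + B(-36, -172)) = 1/((14989 - 1*36) + 160) = 1/((14989 - 36) + 160) = 1/(14953 + 160) = 1/15113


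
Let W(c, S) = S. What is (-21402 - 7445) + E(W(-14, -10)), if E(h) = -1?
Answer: -28848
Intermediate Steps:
(-21402 - 7445) + E(W(-14, -10)) = (-21402 - 7445) - 1 = -28847 - 1 = -28848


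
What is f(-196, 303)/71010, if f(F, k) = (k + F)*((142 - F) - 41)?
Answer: 1177/2630 ≈ 0.44753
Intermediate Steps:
f(F, k) = (101 - F)*(F + k) (f(F, k) = (F + k)*(101 - F) = (101 - F)*(F + k))
f(-196, 303)/71010 = (-1*(-196)² + 101*(-196) + 101*303 - 1*(-196)*303)/71010 = (-1*38416 - 19796 + 30603 + 59388)*(1/71010) = (-38416 - 19796 + 30603 + 59388)*(1/71010) = 31779*(1/71010) = 1177/2630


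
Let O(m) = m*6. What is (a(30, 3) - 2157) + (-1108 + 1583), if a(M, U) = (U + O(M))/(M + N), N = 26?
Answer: -94009/56 ≈ -1678.7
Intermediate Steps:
O(m) = 6*m
a(M, U) = (U + 6*M)/(26 + M) (a(M, U) = (U + 6*M)/(M + 26) = (U + 6*M)/(26 + M))
(a(30, 3) - 2157) + (-1108 + 1583) = ((3 + 6*30)/(26 + 30) - 2157) + (-1108 + 1583) = ((3 + 180)/56 - 2157) + 475 = ((1/56)*183 - 2157) + 475 = (183/56 - 2157) + 475 = -120609/56 + 475 = -94009/56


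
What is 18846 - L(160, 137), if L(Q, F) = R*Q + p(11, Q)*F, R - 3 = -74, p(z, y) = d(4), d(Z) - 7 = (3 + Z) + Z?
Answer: 27740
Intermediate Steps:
d(Z) = 10 + 2*Z (d(Z) = 7 + ((3 + Z) + Z) = 7 + (3 + 2*Z) = 10 + 2*Z)
p(z, y) = 18 (p(z, y) = 10 + 2*4 = 10 + 8 = 18)
R = -71 (R = 3 - 74 = -71)
L(Q, F) = -71*Q + 18*F
18846 - L(160, 137) = 18846 - (-71*160 + 18*137) = 18846 - (-11360 + 2466) = 18846 - 1*(-8894) = 18846 + 8894 = 27740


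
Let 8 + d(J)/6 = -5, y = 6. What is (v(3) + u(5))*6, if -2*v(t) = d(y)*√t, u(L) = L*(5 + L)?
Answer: 300 + 234*√3 ≈ 705.30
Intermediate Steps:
d(J) = -78 (d(J) = -48 + 6*(-5) = -48 - 30 = -78)
v(t) = 39*√t (v(t) = -(-39)*√t = 39*√t)
(v(3) + u(5))*6 = (39*√3 + 5*(5 + 5))*6 = (39*√3 + 5*10)*6 = (39*√3 + 50)*6 = (50 + 39*√3)*6 = 300 + 234*√3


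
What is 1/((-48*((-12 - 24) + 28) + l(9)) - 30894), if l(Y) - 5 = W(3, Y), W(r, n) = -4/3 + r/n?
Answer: -1/30506 ≈ -3.2780e-5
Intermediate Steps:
W(r, n) = -4/3 + r/n (W(r, n) = -4*⅓ + r/n = -4/3 + r/n)
l(Y) = 11/3 + 3/Y (l(Y) = 5 + (-4/3 + 3/Y) = 11/3 + 3/Y)
1/((-48*((-12 - 24) + 28) + l(9)) - 30894) = 1/((-48*((-12 - 24) + 28) + (11/3 + 3/9)) - 30894) = 1/((-48*(-36 + 28) + (11/3 + 3*(⅑))) - 30894) = 1/((-48*(-8) + (11/3 + ⅓)) - 30894) = 1/((384 + 4) - 30894) = 1/(388 - 30894) = 1/(-30506) = -1/30506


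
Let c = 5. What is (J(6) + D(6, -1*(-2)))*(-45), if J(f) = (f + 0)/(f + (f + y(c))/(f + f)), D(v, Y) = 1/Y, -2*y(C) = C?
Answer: -19755/302 ≈ -65.414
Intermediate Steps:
y(C) = -C/2
J(f) = f/(f + (-5/2 + f)/(2*f)) (J(f) = (f + 0)/(f + (f - ½*5)/(f + f)) = f/(f + (f - 5/2)/((2*f))) = f/(f + (-5/2 + f)*(1/(2*f))) = f/(f + (-5/2 + f)/(2*f)))
(J(6) + D(6, -1*(-2)))*(-45) = (4*6²/(-5 + 2*6 + 4*6²) + 1/(-1*(-2)))*(-45) = (4*36/(-5 + 12 + 4*36) + 1/2)*(-45) = (4*36/(-5 + 12 + 144) + ½)*(-45) = (4*36/151 + ½)*(-45) = (4*36*(1/151) + ½)*(-45) = (144/151 + ½)*(-45) = (439/302)*(-45) = -19755/302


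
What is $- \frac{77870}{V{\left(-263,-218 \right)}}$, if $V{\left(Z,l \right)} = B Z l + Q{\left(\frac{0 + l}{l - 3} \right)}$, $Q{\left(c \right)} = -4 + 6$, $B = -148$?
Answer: $\frac{7787}{848543} \approx 0.0091769$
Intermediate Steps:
$Q{\left(c \right)} = 2$
$V{\left(Z,l \right)} = 2 - 148 Z l$ ($V{\left(Z,l \right)} = - 148 Z l + 2 = 2 - 148 Z l$)
$- \frac{77870}{V{\left(-263,-218 \right)}} = - \frac{77870}{2 - \left(-38924\right) \left(-218\right)} = - \frac{77870}{2 - 8485432} = - \frac{77870}{-8485430} = \left(-77870\right) \left(- \frac{1}{8485430}\right) = \frac{7787}{848543}$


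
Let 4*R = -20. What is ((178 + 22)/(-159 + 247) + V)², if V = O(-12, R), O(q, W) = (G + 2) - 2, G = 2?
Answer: 2209/121 ≈ 18.256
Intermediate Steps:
R = -5 (R = (¼)*(-20) = -5)
O(q, W) = 2 (O(q, W) = (2 + 2) - 2 = 4 - 2 = 2)
V = 2
((178 + 22)/(-159 + 247) + V)² = ((178 + 22)/(-159 + 247) + 2)² = (200/88 + 2)² = (200*(1/88) + 2)² = (25/11 + 2)² = (47/11)² = 2209/121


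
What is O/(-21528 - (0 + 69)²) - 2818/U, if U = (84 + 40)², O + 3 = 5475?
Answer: -8789993/22456648 ≈ -0.39142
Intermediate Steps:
O = 5472 (O = -3 + 5475 = 5472)
U = 15376 (U = 124² = 15376)
O/(-21528 - (0 + 69)²) - 2818/U = 5472/(-21528 - (0 + 69)²) - 2818/15376 = 5472/(-21528 - 1*69²) - 2818*1/15376 = 5472/(-21528 - 1*4761) - 1409/7688 = 5472/(-21528 - 4761) - 1409/7688 = 5472/(-26289) - 1409/7688 = 5472*(-1/26289) - 1409/7688 = -608/2921 - 1409/7688 = -8789993/22456648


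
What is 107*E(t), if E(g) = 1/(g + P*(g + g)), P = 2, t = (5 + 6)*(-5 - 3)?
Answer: -107/440 ≈ -0.24318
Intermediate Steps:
t = -88 (t = 11*(-8) = -88)
E(g) = 1/(5*g) (E(g) = 1/(g + 2*(g + g)) = 1/(g + 2*(2*g)) = 1/(g + 4*g) = 1/(5*g))
107*E(t) = 107*((⅕)/(-88)) = 107*((⅕)*(-1/88)) = 107*(-1/440) = -107/440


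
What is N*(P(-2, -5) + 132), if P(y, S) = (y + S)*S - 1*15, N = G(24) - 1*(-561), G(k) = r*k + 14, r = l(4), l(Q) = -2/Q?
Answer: 85576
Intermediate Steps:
r = -½ (r = -2/4 = -2*¼ = -½ ≈ -0.50000)
G(k) = 14 - k/2 (G(k) = -k/2 + 14 = 14 - k/2)
N = 563 (N = (14 - ½*24) - 1*(-561) = (14 - 12) + 561 = 2 + 561 = 563)
P(y, S) = -15 + S*(S + y) (P(y, S) = (S + y)*S - 15 = S*(S + y) - 15 = -15 + S*(S + y))
N*(P(-2, -5) + 132) = 563*((-15 + (-5)² - 5*(-2)) + 132) = 563*((-15 + 25 + 10) + 132) = 563*(20 + 132) = 563*152 = 85576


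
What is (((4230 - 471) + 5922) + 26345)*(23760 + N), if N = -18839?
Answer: 177283946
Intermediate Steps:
(((4230 - 471) + 5922) + 26345)*(23760 + N) = (((4230 - 471) + 5922) + 26345)*(23760 - 18839) = ((3759 + 5922) + 26345)*4921 = (9681 + 26345)*4921 = 36026*4921 = 177283946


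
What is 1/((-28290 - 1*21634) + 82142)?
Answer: 1/32218 ≈ 3.1039e-5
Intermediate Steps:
1/((-28290 - 1*21634) + 82142) = 1/((-28290 - 21634) + 82142) = 1/(-49924 + 82142) = 1/32218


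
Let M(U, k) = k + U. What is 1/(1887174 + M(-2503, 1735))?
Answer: 1/1886406 ≈ 5.3011e-7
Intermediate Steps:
M(U, k) = U + k
1/(1887174 + M(-2503, 1735)) = 1/(1887174 + (-2503 + 1735)) = 1/(1887174 - 768) = 1/1886406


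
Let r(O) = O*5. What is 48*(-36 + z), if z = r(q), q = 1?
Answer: -1488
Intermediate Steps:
r(O) = 5*O
z = 5 (z = 5*1 = 5)
48*(-36 + z) = 48*(-36 + 5) = 48*(-31) = -1488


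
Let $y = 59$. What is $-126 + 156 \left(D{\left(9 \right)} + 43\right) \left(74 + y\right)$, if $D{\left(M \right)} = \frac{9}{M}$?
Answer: $912786$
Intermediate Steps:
$-126 + 156 \left(D{\left(9 \right)} + 43\right) \left(74 + y\right) = -126 + 156 \left(\frac{9}{9} + 43\right) \left(74 + 59\right) = -126 + 156 \left(9 \cdot \frac{1}{9} + 43\right) 133 = -126 + 156 \left(1 + 43\right) 133 = -126 + 156 \cdot 44 \cdot 133 = -126 + 156 \cdot 5852 = -126 + 912912 = 912786$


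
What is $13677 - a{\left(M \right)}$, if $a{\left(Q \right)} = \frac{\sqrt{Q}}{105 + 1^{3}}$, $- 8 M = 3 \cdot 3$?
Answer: $13677 - \frac{3 i \sqrt{2}}{424} \approx 13677.0 - 0.010006 i$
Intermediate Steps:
$M = - \frac{9}{8}$ ($M = - \frac{3 \cdot 3}{8} = \left(- \frac{1}{8}\right) 9 = - \frac{9}{8} \approx -1.125$)
$a{\left(Q \right)} = \frac{\sqrt{Q}}{106}$ ($a{\left(Q \right)} = \frac{\sqrt{Q}}{105 + 1} = \frac{\sqrt{Q}}{106}$)
$13677 - a{\left(M \right)} = 13677 - \frac{\sqrt{- \frac{9}{8}}}{106} = 13677 - \frac{\frac{3}{4} i \sqrt{2}}{106} = 13677 - \frac{3 i \sqrt{2}}{424}$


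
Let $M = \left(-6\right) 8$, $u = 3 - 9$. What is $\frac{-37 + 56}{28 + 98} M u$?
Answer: $\frac{304}{7} \approx 43.429$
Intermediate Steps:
$u = -6$ ($u = 3 - 9 = -6$)
$M = -48$
$\frac{-37 + 56}{28 + 98} M u = \frac{-37 + 56}{28 + 98} \left(-48\right) \left(-6\right) = \frac{19}{126} \left(-48\right) \left(-6\right) = \left(- \frac{152}{21}\right) \left(-6\right) = \frac{304}{7}$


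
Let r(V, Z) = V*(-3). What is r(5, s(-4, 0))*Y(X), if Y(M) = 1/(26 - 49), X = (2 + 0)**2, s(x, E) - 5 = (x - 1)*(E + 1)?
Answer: 15/23 ≈ 0.65217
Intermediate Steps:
s(x, E) = 5 + (1 + E)*(-1 + x) (s(x, E) = 5 + (x - 1)*(E + 1) = 5 + (-1 + x)*(1 + E) = 5 + (1 + E)*(-1 + x))
X = 4 (X = 2**2 = 4)
Y(M) = -1/23 (Y(M) = 1/(-23) = -1/23)
r(V, Z) = -3*V
r(5, s(-4, 0))*Y(X) = -3*5*(-1/23) = -15*(-1/23) = 15/23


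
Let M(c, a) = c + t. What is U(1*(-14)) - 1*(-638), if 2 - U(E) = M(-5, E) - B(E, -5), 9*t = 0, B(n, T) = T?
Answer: 640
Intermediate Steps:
t = 0 (t = (⅑)*0 = 0)
M(c, a) = c (M(c, a) = c + 0 = c)
U(E) = 2 (U(E) = 2 - (-5 - 1*(-5)) = 2 - (-5 + 5) = 2 - 1*0 = 2 + 0 = 2)
U(1*(-14)) - 1*(-638) = 2 - 1*(-638) = 2 + 638 = 640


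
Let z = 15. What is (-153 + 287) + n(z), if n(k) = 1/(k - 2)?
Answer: 1743/13 ≈ 134.08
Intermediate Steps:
n(k) = 1/(-2 + k)
(-153 + 287) + n(z) = (-153 + 287) + 1/(-2 + 15) = 134 + 1/13 = 1743/13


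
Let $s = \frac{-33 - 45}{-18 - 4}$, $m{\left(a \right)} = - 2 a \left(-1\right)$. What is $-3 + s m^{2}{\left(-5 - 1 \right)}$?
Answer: $\frac{5583}{11} \approx 507.55$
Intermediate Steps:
$m{\left(a \right)} = 2 a$
$s = \frac{39}{11}$ ($s = - \frac{78}{-22} = \left(-78\right) \left(- \frac{1}{22}\right) = \frac{39}{11} \approx 3.5455$)
$-3 + s m^{2}{\left(-5 - 1 \right)} = -3 + \frac{39 \left(2 \left(-5 - 1\right)\right)^{2}}{11} = -3 + \frac{39 \left(2 \left(-6\right)\right)^{2}}{11} = -3 + \frac{39 \left(-12\right)^{2}}{11} = -3 + \frac{39}{11} \cdot 144 = -3 + \frac{5616}{11} = \frac{5583}{11}$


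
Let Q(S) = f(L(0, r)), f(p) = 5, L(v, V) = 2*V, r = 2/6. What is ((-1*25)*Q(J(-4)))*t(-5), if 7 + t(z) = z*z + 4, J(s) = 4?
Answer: -2750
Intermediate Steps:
r = ⅓ (r = 2*(⅙) = ⅓ ≈ 0.33333)
Q(S) = 5
t(z) = -3 + z² (t(z) = -7 + (z*z + 4) = -7 + (z² + 4) = -7 + (4 + z²) = -3 + z²)
((-1*25)*Q(J(-4)))*t(-5) = (-1*25*5)*(-3 + (-5)²) = (-25*5)*(-3 + 25) = -125*22 = -2750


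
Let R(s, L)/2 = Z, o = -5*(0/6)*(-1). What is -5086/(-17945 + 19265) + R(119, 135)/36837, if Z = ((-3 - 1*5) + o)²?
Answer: -31197337/8104140 ≈ -3.8496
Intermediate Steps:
o = 0 (o = -5*(0*(⅙))*(-1) = -5*0*(-1) = -0 = -5*0 = 0)
Z = 64 (Z = ((-3 - 1*5) + 0)² = ((-3 - 5) + 0)² = (-8 + 0)² = (-8)² = 64)
R(s, L) = 128 (R(s, L) = 2*64 = 128)
-5086/(-17945 + 19265) + R(119, 135)/36837 = -5086/(-17945 + 19265) + 128/36837 = -5086/1320 + 128*(1/36837) = -5086*1/1320 + 128/36837 = -2543/660 + 128/36837 = -31197337/8104140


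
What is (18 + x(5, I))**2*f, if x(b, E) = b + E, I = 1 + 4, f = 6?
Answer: 4704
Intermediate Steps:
I = 5
x(b, E) = E + b
(18 + x(5, I))**2*f = (18 + (5 + 5))**2*6 = (18 + 10)**2*6 = 28**2*6 = 784*6 = 4704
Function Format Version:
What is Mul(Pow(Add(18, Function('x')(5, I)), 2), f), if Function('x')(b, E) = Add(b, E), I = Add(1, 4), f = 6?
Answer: 4704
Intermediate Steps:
I = 5
Function('x')(b, E) = Add(E, b)
Mul(Pow(Add(18, Function('x')(5, I)), 2), f) = Mul(Pow(Add(18, Add(5, 5)), 2), 6) = Mul(Pow(Add(18, 10), 2), 6) = Mul(Pow(28, 2), 6) = Mul(784, 6) = 4704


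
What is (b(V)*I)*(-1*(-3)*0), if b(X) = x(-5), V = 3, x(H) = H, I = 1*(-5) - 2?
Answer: 0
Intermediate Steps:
I = -7 (I = -5 - 2 = -7)
b(X) = -5
(b(V)*I)*(-1*(-3)*0) = (-5*(-7))*(-1*(-3)*0) = 35*(3*0) = 35*0 = 0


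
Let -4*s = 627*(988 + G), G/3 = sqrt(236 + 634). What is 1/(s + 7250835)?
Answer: 18922576/134273442895071 + 418*sqrt(870)/44757814298357 ≈ 1.4120e-7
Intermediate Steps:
G = 3*sqrt(870) (G = 3*sqrt(236 + 634) = 3*sqrt(870) ≈ 88.487)
s = -154869 - 1881*sqrt(870)/4 (s = -627*(988 + 3*sqrt(870))/4 = -(619476 + 1881*sqrt(870))/4 = -154869 - 1881*sqrt(870)/4 ≈ -1.6874e+5)
1/(s + 7250835) = 1/((-154869 - 1881*sqrt(870)/4) + 7250835) = 1/(7095966 - 1881*sqrt(870)/4)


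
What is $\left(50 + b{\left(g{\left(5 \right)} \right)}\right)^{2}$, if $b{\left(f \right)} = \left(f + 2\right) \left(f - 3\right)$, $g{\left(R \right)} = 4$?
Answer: $3136$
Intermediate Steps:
$b{\left(f \right)} = \left(-3 + f\right) \left(2 + f\right)$ ($b{\left(f \right)} = \left(2 + f\right) \left(-3 + f\right) = \left(-3 + f\right) \left(2 + f\right)$)
$\left(50 + b{\left(g{\left(5 \right)} \right)}\right)^{2} = \left(50 - \left(10 - 16\right)\right)^{2} = \left(50 - -6\right)^{2} = \left(50 + 6\right)^{2} = 56^{2} = 3136$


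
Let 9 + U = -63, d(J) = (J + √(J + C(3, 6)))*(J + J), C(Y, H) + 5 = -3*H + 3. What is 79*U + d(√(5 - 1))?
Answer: -5680 + 12*I*√2 ≈ -5680.0 + 16.971*I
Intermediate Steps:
C(Y, H) = -2 - 3*H (C(Y, H) = -5 + (-3*H + 3) = -5 + (3 - 3*H) = -2 - 3*H)
d(J) = 2*J*(J + √(-20 + J)) (d(J) = (J + √(J + (-2 - 3*6)))*(J + J) = (J + √(J + (-2 - 18)))*(2*J) = (J + √(J - 20))*(2*J) = (J + √(-20 + J))*(2*J) = 2*J*(J + √(-20 + J)))
U = -72 (U = -9 - 63 = -72)
79*U + d(√(5 - 1)) = 79*(-72) + 2*√(5 - 1)*(√(5 - 1) + √(-20 + √(5 - 1))) = -5688 + 2*√4*(√4 + √(-20 + √4)) = -5688 + 2*2*(2 + √(-20 + 2)) = -5688 + 2*2*(2 + √(-18)) = -5688 + 2*2*(2 + 3*I*√2) = -5688 + (8 + 12*I*√2) = -5680 + 12*I*√2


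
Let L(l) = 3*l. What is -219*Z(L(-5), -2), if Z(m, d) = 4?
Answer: -876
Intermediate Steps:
-219*Z(L(-5), -2) = -219*4 = -876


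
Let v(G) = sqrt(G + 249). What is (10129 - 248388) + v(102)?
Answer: -238259 + 3*sqrt(39) ≈ -2.3824e+5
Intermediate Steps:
v(G) = sqrt(249 + G)
(10129 - 248388) + v(102) = (10129 - 248388) + sqrt(249 + 102) = -238259 + sqrt(351) = -238259 + 3*sqrt(39)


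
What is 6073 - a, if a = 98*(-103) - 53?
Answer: 16220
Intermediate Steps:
a = -10147 (a = -10094 - 53 = -10147)
6073 - a = 6073 - 1*(-10147) = 6073 + 10147 = 16220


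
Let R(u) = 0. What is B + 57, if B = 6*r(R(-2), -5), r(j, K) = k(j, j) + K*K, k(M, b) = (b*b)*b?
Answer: 207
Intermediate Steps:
k(M, b) = b**3 (k(M, b) = b**2*b = b**3)
r(j, K) = K**2 + j**3 (r(j, K) = j**3 + K*K = j**3 + K**2 = K**2 + j**3)
B = 150 (B = 6*((-5)**2 + 0**3) = 6*(25 + 0) = 6*25 = 150)
B + 57 = 150 + 57 = 207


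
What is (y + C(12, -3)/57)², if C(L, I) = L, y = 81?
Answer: 2380849/361 ≈ 6595.1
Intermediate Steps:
(y + C(12, -3)/57)² = (81 + 12/57)² = (81 + 12*(1/57))² = (81 + 4/19)² = (1543/19)² = 2380849/361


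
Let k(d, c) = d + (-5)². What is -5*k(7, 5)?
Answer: -160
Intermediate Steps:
k(d, c) = 25 + d (k(d, c) = d + 25 = 25 + d)
-5*k(7, 5) = -5*(25 + 7) = -5*32 = -160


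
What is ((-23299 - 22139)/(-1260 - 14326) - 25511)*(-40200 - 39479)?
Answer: 15838950494216/7793 ≈ 2.0325e+9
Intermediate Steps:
((-23299 - 22139)/(-1260 - 14326) - 25511)*(-40200 - 39479) = (-45438/(-15586) - 25511)*(-79679) = (-45438*(-1/15586) - 25511)*(-79679) = (22719/7793 - 25511)*(-79679) = -198784504/7793*(-79679) = 15838950494216/7793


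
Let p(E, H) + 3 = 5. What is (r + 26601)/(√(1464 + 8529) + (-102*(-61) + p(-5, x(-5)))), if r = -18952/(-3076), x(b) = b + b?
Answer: 127348685168/29781972727 - 20460907*√9993/29781972727 ≈ 4.2074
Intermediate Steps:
x(b) = 2*b
r = 4738/769 (r = -18952*(-1/3076) = 4738/769 ≈ 6.1612)
p(E, H) = 2 (p(E, H) = -3 + 5 = 2)
(r + 26601)/(√(1464 + 8529) + (-102*(-61) + p(-5, x(-5)))) = (4738/769 + 26601)/(√(1464 + 8529) + (-102*(-61) + 2)) = 20460907/(769*(√9993 + (6222 + 2))) = 20460907/(769*(√9993 + 6224)) = 20460907/(769*(6224 + √9993))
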